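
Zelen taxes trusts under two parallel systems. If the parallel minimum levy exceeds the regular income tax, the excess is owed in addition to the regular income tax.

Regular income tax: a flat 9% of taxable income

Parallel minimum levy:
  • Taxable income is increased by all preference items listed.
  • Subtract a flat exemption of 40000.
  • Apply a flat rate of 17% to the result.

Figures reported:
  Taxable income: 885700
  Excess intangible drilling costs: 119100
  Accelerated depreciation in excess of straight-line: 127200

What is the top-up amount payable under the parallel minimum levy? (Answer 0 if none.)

105927

Parallel minimum levy:
  Adjusted income: 885700 + 119100 + 127200 = 1132000
  Less exemption 40000 → base 1092000
  1092000 × 17% = 185640

Regular income tax:
  885700 × 9% = 79713

Excess of parallel minimum levy over regular income tax: 185640 − 79713 = 105927.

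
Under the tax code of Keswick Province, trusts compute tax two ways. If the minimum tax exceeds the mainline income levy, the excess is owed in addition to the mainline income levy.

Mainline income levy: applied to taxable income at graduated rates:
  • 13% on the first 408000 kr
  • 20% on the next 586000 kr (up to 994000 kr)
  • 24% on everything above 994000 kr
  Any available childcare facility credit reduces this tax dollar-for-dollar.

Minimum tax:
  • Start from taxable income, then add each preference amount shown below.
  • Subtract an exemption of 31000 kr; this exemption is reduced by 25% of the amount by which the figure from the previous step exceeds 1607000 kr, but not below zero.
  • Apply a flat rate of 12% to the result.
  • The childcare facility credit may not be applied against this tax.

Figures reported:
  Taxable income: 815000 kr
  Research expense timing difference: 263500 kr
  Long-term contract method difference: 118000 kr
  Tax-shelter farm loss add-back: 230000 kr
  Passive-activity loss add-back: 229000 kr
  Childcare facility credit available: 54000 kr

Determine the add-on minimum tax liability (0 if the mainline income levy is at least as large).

115955 kr

Mainline income levy:
  408000 kr × 13% = 53040 kr
  407000 kr × 20% = 81400 kr
  → 134440 kr
  Less childcare facility credit 54000 kr → 80440 kr

Minimum tax:
  Adjusted income: 815000 kr + 263500 kr + 118000 kr + 230000 kr + 229000 kr = 1655500 kr
  Exemption: 31000 kr − 25% × (1655500 kr − 1607000 kr) = 31000 kr − 12125 kr = 18875 kr
  Base: 1655500 kr − 18875 kr = 1636625 kr
  1636625 kr × 12% = 196395 kr

Excess of minimum tax over mainline income levy: 196395 kr − 80440 kr = 115955 kr.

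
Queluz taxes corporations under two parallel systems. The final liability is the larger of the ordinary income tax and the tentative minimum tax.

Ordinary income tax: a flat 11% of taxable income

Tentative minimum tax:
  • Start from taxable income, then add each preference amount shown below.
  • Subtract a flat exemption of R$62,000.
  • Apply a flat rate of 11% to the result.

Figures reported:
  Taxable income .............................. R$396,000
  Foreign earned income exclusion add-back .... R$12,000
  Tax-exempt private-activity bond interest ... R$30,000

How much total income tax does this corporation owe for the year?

R$43,560

Ordinary income tax:
  R$396,000 × 11% = R$43,560

Tentative minimum tax:
  Adjusted income: R$396,000 + R$12,000 + R$30,000 = R$438,000
  Less exemption R$62,000 → base R$376,000
  R$376,000 × 11% = R$41,360

R$43,560 > R$41,360, so the ordinary income tax governs.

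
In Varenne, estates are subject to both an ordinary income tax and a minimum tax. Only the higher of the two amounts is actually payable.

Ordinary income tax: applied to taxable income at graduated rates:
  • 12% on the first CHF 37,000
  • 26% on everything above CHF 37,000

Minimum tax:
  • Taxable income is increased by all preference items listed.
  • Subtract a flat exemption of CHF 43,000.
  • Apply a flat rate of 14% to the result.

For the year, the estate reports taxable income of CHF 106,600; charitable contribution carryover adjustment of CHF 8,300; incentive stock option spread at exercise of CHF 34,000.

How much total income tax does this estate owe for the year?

CHF 22,536

Ordinary income tax:
  CHF 37,000 × 12% = CHF 4,440
  CHF 69,600 × 26% = CHF 18,096
  → CHF 22,536

Minimum tax:
  Adjusted income: CHF 106,600 + CHF 8,300 + CHF 34,000 = CHF 148,900
  Less exemption CHF 43,000 → base CHF 105,900
  CHF 105,900 × 14% = CHF 14,826

CHF 22,536 > CHF 14,826, so the ordinary income tax governs.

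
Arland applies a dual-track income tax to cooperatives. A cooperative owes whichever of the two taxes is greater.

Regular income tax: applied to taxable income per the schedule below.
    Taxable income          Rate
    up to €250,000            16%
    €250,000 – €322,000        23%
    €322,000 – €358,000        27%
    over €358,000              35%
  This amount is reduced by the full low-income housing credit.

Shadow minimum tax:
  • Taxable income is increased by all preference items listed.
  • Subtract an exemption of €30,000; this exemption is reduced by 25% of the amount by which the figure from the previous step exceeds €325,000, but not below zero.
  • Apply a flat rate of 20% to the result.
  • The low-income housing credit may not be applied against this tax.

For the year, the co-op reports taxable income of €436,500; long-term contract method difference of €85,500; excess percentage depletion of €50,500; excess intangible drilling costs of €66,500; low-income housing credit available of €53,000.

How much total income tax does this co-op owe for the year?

€127,800

Shadow minimum tax:
  Adjusted income: €436,500 + €85,500 + €50,500 + €66,500 = €639,000
  Exemption: 25% × (€639,000 − €325,000) = €78,500 ≥ €30,000, so the exemption is fully phased out
  Base: €639,000 − €0 = €639,000
  €639,000 × 20% = €127,800

Regular income tax:
  €250,000 × 16% = €40,000
  €72,000 × 23% = €16,560
  €36,000 × 27% = €9,720
  €78,500 × 35% = €27,475
  → €93,755
  Less low-income housing credit €53,000 → €40,755

€127,800 > €40,755, so the shadow minimum tax is the binding amount.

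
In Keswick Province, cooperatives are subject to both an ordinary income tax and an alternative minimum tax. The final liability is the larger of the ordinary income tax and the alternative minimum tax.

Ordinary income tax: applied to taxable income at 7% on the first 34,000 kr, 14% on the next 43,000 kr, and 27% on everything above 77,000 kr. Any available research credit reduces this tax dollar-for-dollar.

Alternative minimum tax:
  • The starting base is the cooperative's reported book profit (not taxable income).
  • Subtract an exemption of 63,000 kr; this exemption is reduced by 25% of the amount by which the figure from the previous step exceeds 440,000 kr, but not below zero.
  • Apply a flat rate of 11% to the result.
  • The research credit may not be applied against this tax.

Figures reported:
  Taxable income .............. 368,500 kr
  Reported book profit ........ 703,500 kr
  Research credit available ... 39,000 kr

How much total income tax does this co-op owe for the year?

77,385 kr

Ordinary income tax:
  34,000 kr × 7% = 2,380 kr
  43,000 kr × 14% = 6,020 kr
  291,500 kr × 27% = 78,705 kr
  → 87,105 kr
  Less research credit 39,000 kr → 48,105 kr

Alternative minimum tax:
  Base (reported book profit): 703,500 kr
  Exemption: 25% × (703,500 kr − 440,000 kr) = 65,875 kr ≥ 63,000 kr, so the exemption is fully phased out
  Base: 703,500 kr − 0 kr = 703,500 kr
  703,500 kr × 11% = 77,385 kr

77,385 kr > 48,105 kr, so the alternative minimum tax is the binding amount.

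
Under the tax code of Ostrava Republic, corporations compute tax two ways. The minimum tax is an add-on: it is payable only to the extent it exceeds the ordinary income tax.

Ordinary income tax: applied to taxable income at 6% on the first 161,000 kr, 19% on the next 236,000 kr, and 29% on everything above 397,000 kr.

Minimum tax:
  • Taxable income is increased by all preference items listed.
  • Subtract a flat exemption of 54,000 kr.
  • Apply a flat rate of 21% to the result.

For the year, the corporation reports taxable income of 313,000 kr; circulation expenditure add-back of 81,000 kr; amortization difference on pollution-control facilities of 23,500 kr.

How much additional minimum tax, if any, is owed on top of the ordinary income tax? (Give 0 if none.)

37,795 kr

Ordinary income tax:
  161,000 kr × 6% = 9,660 kr
  152,000 kr × 19% = 28,880 kr
  → 38,540 kr

Minimum tax:
  Adjusted income: 313,000 kr + 81,000 kr + 23,500 kr = 417,500 kr
  Less exemption 54,000 kr → base 363,500 kr
  363,500 kr × 21% = 76,335 kr

Excess of minimum tax over ordinary income tax: 76,335 kr − 38,540 kr = 37,795 kr.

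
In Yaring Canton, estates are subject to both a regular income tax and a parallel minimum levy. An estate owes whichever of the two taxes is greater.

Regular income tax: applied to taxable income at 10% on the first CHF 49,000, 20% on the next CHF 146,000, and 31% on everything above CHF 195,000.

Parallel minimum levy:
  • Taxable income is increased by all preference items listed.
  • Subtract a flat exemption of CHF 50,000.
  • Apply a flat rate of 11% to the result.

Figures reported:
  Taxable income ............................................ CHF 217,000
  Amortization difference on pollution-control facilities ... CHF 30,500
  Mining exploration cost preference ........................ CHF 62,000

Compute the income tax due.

CHF 40,920

Parallel minimum levy:
  Adjusted income: CHF 217,000 + CHF 30,500 + CHF 62,000 = CHF 309,500
  Less exemption CHF 50,000 → base CHF 259,500
  CHF 259,500 × 11% = CHF 28,545

Regular income tax:
  CHF 49,000 × 10% = CHF 4,900
  CHF 146,000 × 20% = CHF 29,200
  CHF 22,000 × 31% = CHF 6,820
  → CHF 40,920

CHF 40,920 > CHF 28,545, so the regular income tax governs.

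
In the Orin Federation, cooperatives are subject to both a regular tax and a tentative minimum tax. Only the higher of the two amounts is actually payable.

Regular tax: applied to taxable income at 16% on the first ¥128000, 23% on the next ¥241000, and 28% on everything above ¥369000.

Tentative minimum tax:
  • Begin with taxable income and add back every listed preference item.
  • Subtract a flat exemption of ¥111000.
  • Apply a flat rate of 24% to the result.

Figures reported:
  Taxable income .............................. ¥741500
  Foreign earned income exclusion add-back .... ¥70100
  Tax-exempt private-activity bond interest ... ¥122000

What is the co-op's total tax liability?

¥197424

Regular tax:
  ¥128000 × 16% = ¥20480
  ¥241000 × 23% = ¥55430
  ¥372500 × 28% = ¥104300
  → ¥180210

Tentative minimum tax:
  Adjusted income: ¥741500 + ¥70100 + ¥122000 = ¥933600
  Less exemption ¥111000 → base ¥822600
  ¥822600 × 24% = ¥197424

¥197424 > ¥180210, so the tentative minimum tax is the binding amount.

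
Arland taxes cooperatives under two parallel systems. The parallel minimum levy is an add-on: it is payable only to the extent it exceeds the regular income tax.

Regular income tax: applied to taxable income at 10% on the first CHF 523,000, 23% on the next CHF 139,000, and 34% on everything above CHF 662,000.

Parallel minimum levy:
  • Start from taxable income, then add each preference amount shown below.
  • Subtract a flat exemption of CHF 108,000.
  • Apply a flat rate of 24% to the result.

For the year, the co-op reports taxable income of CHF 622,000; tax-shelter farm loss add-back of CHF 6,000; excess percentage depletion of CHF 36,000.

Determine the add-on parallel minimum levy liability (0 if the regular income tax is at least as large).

CHF 58,370

Regular income tax:
  CHF 523,000 × 10% = CHF 52,300
  CHF 99,000 × 23% = CHF 22,770
  → CHF 75,070

Parallel minimum levy:
  Adjusted income: CHF 622,000 + CHF 6,000 + CHF 36,000 = CHF 664,000
  Less exemption CHF 108,000 → base CHF 556,000
  CHF 556,000 × 24% = CHF 133,440

Excess of parallel minimum levy over regular income tax: CHF 133,440 − CHF 75,070 = CHF 58,370.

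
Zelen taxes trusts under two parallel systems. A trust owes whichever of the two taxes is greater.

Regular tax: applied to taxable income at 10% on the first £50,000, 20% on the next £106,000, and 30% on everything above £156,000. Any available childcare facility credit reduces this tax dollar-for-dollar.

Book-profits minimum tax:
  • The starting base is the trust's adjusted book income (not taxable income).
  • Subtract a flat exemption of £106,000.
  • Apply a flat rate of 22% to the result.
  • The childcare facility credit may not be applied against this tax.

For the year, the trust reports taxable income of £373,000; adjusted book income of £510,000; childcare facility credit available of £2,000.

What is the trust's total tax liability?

£89,300

Regular tax:
  £50,000 × 10% = £5,000
  £106,000 × 20% = £21,200
  £217,000 × 30% = £65,100
  → £91,300
  Less childcare facility credit £2,000 → £89,300

Book-profits minimum tax:
  Base (adjusted book income): £510,000
  Less exemption £106,000 → base £404,000
  £404,000 × 22% = £88,880

£89,300 > £88,880, so the regular tax governs.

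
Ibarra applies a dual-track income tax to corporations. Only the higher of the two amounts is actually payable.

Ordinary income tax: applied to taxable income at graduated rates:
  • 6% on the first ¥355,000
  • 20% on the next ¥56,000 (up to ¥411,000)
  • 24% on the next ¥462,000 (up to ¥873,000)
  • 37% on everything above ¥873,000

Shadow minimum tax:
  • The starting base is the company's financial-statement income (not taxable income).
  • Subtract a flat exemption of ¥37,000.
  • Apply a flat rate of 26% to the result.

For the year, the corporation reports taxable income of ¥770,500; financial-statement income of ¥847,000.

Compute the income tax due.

Ordinary income tax:
  ¥355,000 × 6% = ¥21,300
  ¥56,000 × 20% = ¥11,200
  ¥359,500 × 24% = ¥86,280
  → ¥118,780

Shadow minimum tax:
  Base (financial-statement income): ¥847,000
  Less exemption ¥37,000 → base ¥810,000
  ¥810,000 × 26% = ¥210,600

¥210,600 > ¥118,780, so the shadow minimum tax is the binding amount.

¥210,600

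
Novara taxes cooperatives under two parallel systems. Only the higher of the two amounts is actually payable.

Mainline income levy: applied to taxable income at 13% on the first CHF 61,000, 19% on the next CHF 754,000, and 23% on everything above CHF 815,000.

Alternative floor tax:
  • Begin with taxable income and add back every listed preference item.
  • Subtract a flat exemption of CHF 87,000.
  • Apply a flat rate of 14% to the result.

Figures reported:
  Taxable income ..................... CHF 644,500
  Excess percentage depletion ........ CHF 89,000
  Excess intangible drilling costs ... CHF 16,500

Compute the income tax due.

Alternative floor tax:
  Adjusted income: CHF 644,500 + CHF 89,000 + CHF 16,500 = CHF 750,000
  Less exemption CHF 87,000 → base CHF 663,000
  CHF 663,000 × 14% = CHF 92,820

Mainline income levy:
  CHF 61,000 × 13% = CHF 7,930
  CHF 583,500 × 19% = CHF 110,865
  → CHF 118,795

CHF 118,795 > CHF 92,820, so the mainline income levy governs.

CHF 118,795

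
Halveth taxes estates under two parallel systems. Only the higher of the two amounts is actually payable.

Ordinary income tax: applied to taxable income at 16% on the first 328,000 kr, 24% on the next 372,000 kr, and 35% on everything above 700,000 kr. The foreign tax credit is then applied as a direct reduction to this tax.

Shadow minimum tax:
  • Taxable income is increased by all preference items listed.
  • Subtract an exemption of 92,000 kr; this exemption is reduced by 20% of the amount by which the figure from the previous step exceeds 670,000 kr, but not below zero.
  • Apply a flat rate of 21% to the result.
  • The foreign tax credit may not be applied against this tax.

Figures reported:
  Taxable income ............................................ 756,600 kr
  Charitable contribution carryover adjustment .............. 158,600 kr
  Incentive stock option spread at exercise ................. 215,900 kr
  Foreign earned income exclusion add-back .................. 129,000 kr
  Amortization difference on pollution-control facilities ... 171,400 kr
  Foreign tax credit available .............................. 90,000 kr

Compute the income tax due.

Shadow minimum tax:
  Adjusted income: 756,600 kr + 158,600 kr + 215,900 kr + 129,000 kr + 171,400 kr = 1,431,500 kr
  Exemption: 20% × (1,431,500 kr − 670,000 kr) = 152,300 kr ≥ 92,000 kr, so the exemption is fully phased out
  Base: 1,431,500 kr − 0 kr = 1,431,500 kr
  1,431,500 kr × 21% = 300,615 kr

Ordinary income tax:
  328,000 kr × 16% = 52,480 kr
  372,000 kr × 24% = 89,280 kr
  56,600 kr × 35% = 19,810 kr
  → 161,570 kr
  Less foreign tax credit 90,000 kr → 71,570 kr

300,615 kr > 71,570 kr, so the shadow minimum tax is the binding amount.

300,615 kr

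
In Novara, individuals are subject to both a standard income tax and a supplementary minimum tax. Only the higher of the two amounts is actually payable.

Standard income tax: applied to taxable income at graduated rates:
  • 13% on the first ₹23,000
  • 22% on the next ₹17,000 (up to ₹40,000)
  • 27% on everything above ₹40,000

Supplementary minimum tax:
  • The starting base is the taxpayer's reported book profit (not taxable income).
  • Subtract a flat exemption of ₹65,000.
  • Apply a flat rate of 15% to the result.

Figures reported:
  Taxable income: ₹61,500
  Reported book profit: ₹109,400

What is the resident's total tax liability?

₹12,535

Supplementary minimum tax:
  Base (reported book profit): ₹109,400
  Less exemption ₹65,000 → base ₹44,400
  ₹44,400 × 15% = ₹6,660

Standard income tax:
  ₹23,000 × 13% = ₹2,990
  ₹17,000 × 22% = ₹3,740
  ₹21,500 × 27% = ₹5,805
  → ₹12,535

₹12,535 > ₹6,660, so the standard income tax governs.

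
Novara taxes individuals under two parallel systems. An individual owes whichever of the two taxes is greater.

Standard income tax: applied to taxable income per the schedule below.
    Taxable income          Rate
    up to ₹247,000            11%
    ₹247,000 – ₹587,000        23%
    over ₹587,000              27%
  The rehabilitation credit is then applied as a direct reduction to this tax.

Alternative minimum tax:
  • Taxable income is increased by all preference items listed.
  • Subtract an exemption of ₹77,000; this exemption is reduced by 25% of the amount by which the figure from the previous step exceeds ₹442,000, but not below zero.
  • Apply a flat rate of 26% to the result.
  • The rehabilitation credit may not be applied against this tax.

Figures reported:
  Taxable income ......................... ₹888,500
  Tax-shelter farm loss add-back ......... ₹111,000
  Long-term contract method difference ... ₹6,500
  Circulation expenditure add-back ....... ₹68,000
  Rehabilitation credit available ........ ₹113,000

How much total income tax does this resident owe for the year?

Alternative minimum tax:
  Adjusted income: ₹888,500 + ₹111,000 + ₹6,500 + ₹68,000 = ₹1,074,000
  Exemption: 25% × (₹1,074,000 − ₹442,000) = ₹158,000 ≥ ₹77,000, so the exemption is fully phased out
  Base: ₹1,074,000 − ₹0 = ₹1,074,000
  ₹1,074,000 × 26% = ₹279,240

Standard income tax:
  ₹247,000 × 11% = ₹27,170
  ₹340,000 × 23% = ₹78,200
  ₹301,500 × 27% = ₹81,405
  → ₹186,775
  Less rehabilitation credit ₹113,000 → ₹73,775

₹279,240 > ₹73,775, so the alternative minimum tax is the binding amount.

₹279,240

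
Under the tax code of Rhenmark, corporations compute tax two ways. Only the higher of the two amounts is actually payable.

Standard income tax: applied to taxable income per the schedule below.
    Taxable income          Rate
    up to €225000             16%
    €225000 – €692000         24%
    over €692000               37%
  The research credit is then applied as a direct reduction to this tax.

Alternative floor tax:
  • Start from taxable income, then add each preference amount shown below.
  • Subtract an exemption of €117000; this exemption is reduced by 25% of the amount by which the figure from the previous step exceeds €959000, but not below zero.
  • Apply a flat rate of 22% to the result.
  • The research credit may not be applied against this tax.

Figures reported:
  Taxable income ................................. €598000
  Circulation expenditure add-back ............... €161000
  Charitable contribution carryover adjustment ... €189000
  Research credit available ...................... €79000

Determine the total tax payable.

€182820

Standard income tax:
  €225000 × 16% = €36000
  €373000 × 24% = €89520
  → €125520
  Less research credit €79000 → €46520

Alternative floor tax:
  Adjusted income: €598000 + €161000 + €189000 = €948000
  Exemption: €948000 ≤ €959000, so full €117000 applies
  Base: €948000 − €117000 = €831000
  €831000 × 22% = €182820

€182820 > €46520, so the alternative floor tax is the binding amount.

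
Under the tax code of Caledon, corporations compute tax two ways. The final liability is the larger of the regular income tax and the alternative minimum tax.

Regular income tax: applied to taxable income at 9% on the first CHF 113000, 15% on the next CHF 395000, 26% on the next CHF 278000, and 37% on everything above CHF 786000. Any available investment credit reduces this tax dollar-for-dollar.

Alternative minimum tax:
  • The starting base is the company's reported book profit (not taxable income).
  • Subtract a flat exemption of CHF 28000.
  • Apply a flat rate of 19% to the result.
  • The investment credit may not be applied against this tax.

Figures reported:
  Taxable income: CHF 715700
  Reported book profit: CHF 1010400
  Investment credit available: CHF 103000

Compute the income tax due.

CHF 186656

Regular income tax:
  CHF 113000 × 9% = CHF 10170
  CHF 395000 × 15% = CHF 59250
  CHF 207700 × 26% = CHF 54002
  → CHF 123422
  Less investment credit CHF 103000 → CHF 20422

Alternative minimum tax:
  Base (reported book profit): CHF 1010400
  Less exemption CHF 28000 → base CHF 982400
  CHF 982400 × 19% = CHF 186656

CHF 186656 > CHF 20422, so the alternative minimum tax is the binding amount.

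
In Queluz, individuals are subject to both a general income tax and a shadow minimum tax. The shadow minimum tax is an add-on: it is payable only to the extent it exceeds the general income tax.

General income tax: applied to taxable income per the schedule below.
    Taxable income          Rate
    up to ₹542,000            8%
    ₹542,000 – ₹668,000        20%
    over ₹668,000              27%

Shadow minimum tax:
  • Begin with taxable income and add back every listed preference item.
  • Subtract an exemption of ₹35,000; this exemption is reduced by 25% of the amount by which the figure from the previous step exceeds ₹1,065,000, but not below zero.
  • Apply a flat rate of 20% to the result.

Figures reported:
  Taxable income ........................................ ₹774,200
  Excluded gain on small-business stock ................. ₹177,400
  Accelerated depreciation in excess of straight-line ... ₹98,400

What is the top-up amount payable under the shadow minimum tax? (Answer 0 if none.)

₹105,766

General income tax:
  ₹542,000 × 8% = ₹43,360
  ₹126,000 × 20% = ₹25,200
  ₹106,200 × 27% = ₹28,674
  → ₹97,234

Shadow minimum tax:
  Adjusted income: ₹774,200 + ₹177,400 + ₹98,400 = ₹1,050,000
  Exemption: ₹1,050,000 ≤ ₹1,065,000, so full ₹35,000 applies
  Base: ₹1,050,000 − ₹35,000 = ₹1,015,000
  ₹1,015,000 × 20% = ₹203,000

Excess of shadow minimum tax over general income tax: ₹203,000 − ₹97,234 = ₹105,766.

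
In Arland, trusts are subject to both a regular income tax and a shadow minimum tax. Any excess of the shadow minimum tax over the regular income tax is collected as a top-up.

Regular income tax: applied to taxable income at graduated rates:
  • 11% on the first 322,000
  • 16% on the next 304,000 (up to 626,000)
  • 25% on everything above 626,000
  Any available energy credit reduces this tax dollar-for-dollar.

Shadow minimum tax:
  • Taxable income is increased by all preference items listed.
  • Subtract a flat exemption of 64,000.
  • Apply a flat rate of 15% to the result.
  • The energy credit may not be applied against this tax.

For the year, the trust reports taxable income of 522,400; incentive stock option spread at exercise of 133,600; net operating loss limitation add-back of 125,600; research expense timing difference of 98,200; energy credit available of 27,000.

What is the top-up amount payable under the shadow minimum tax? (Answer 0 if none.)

81,886

Shadow minimum tax:
  Adjusted income: 522,400 + 133,600 + 125,600 + 98,200 = 879,800
  Less exemption 64,000 → base 815,800
  815,800 × 15% = 122,370

Regular income tax:
  322,000 × 11% = 35,420
  200,400 × 16% = 32,064
  → 67,484
  Less energy credit 27,000 → 40,484

Excess of shadow minimum tax over regular income tax: 122,370 − 40,484 = 81,886.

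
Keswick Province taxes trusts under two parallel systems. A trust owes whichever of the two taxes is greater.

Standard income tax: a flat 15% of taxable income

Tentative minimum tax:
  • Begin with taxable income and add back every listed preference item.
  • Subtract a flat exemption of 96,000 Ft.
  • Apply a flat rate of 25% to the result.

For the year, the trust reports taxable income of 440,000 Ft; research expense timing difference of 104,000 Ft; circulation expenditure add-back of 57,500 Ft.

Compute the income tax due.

126,375 Ft

Tentative minimum tax:
  Adjusted income: 440,000 Ft + 104,000 Ft + 57,500 Ft = 601,500 Ft
  Less exemption 96,000 Ft → base 505,500 Ft
  505,500 Ft × 25% = 126,375 Ft

Standard income tax:
  440,000 Ft × 15% = 66,000 Ft

126,375 Ft > 66,000 Ft, so the tentative minimum tax is the binding amount.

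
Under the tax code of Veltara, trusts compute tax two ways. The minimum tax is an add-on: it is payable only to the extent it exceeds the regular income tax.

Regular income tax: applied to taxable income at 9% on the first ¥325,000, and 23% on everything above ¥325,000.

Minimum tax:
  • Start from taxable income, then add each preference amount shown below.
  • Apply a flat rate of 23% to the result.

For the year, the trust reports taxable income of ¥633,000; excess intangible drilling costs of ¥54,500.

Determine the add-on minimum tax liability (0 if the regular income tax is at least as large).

Minimum tax:
  Adjusted income: ¥633,000 + ¥54,500 = ¥687,500
  ¥687,500 × 23% = ¥158,125

Regular income tax:
  ¥325,000 × 9% = ¥29,250
  ¥308,000 × 23% = ¥70,840
  → ¥100,090

Excess of minimum tax over regular income tax: ¥158,125 − ¥100,090 = ¥58,035.

¥58,035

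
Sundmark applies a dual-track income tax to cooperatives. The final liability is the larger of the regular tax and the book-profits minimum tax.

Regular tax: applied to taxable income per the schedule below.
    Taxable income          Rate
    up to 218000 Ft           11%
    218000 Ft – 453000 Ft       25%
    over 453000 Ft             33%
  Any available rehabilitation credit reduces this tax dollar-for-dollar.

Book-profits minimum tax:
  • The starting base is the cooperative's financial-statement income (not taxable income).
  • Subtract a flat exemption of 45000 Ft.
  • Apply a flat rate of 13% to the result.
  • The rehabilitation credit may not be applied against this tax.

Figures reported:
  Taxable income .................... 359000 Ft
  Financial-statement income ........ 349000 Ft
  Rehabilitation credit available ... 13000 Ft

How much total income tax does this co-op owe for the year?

46230 Ft

Regular tax:
  218000 Ft × 11% = 23980 Ft
  141000 Ft × 25% = 35250 Ft
  → 59230 Ft
  Less rehabilitation credit 13000 Ft → 46230 Ft

Book-profits minimum tax:
  Base (financial-statement income): 349000 Ft
  Less exemption 45000 Ft → base 304000 Ft
  304000 Ft × 13% = 39520 Ft

46230 Ft > 39520 Ft, so the regular tax governs.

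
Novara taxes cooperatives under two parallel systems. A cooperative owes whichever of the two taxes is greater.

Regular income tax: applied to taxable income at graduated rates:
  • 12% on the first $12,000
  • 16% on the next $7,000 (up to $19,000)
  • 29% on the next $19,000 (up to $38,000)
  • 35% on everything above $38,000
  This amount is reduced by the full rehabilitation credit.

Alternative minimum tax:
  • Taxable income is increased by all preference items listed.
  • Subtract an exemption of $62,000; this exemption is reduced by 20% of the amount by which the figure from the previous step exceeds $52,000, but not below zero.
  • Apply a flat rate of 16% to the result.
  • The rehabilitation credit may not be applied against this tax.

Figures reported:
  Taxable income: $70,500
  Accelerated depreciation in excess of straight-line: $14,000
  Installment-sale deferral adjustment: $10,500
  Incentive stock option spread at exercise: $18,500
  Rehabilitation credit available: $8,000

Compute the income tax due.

$11,445

Regular income tax:
  $12,000 × 12% = $1,440
  $7,000 × 16% = $1,120
  $19,000 × 29% = $5,510
  $32,500 × 35% = $11,375
  → $19,445
  Less rehabilitation credit $8,000 → $11,445

Alternative minimum tax:
  Adjusted income: $70,500 + $14,000 + $10,500 + $18,500 = $113,500
  Exemption: $62,000 − 20% × ($113,500 − $52,000) = $62,000 − $12,300 = $49,700
  Base: $113,500 − $49,700 = $63,800
  $63,800 × 16% = $10,208

$11,445 > $10,208, so the regular income tax governs.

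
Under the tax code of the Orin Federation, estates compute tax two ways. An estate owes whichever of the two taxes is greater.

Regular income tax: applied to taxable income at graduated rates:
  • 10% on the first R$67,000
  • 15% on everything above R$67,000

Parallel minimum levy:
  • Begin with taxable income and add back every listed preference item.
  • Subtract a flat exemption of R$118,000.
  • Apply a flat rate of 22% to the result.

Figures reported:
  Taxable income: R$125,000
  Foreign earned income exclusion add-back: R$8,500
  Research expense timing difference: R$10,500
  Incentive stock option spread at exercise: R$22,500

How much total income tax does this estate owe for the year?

Parallel minimum levy:
  Adjusted income: R$125,000 + R$8,500 + R$10,500 + R$22,500 = R$166,500
  Less exemption R$118,000 → base R$48,500
  R$48,500 × 22% = R$10,670

Regular income tax:
  R$67,000 × 10% = R$6,700
  R$58,000 × 15% = R$8,700
  → R$15,400

R$15,400 > R$10,670, so the regular income tax governs.

R$15,400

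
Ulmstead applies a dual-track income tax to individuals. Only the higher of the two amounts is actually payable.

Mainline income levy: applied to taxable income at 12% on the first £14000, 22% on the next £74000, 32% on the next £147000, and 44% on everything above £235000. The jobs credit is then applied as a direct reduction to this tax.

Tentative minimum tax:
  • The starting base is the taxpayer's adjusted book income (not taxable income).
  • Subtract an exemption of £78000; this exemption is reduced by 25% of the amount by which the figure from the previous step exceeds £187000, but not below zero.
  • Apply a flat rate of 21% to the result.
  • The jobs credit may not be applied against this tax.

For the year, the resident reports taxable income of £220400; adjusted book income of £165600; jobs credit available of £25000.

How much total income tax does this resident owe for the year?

£35328

Tentative minimum tax:
  Base (adjusted book income): £165600
  Exemption: £165600 ≤ £187000, so full £78000 applies
  Base: £165600 − £78000 = £87600
  £87600 × 21% = £18396

Mainline income levy:
  £14000 × 12% = £1680
  £74000 × 22% = £16280
  £132400 × 32% = £42368
  → £60328
  Less jobs credit £25000 → £35328

£35328 > £18396, so the mainline income levy governs.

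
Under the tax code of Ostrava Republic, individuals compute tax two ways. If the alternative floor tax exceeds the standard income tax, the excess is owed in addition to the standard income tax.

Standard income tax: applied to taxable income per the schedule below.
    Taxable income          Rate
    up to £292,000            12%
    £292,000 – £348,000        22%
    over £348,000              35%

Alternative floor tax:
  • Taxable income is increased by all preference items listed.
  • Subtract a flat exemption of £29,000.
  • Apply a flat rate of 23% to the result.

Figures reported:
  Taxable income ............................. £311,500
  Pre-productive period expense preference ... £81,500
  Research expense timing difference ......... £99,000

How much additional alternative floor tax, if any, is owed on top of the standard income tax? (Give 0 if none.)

£67,160

Standard income tax:
  £292,000 × 12% = £35,040
  £19,500 × 22% = £4,290
  → £39,330

Alternative floor tax:
  Adjusted income: £311,500 + £81,500 + £99,000 = £492,000
  Less exemption £29,000 → base £463,000
  £463,000 × 23% = £106,490

Excess of alternative floor tax over standard income tax: £106,490 − £39,330 = £67,160.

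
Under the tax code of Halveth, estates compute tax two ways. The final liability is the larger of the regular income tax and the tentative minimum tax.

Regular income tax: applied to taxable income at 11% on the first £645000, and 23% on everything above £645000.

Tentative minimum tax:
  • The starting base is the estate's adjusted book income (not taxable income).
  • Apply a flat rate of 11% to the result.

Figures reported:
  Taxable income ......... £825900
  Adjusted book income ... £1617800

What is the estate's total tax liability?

£177958

Regular income tax:
  £645000 × 11% = £70950
  £180900 × 23% = £41607
  → £112557

Tentative minimum tax:
  Base (adjusted book income): £1617800
  £1617800 × 11% = £177958

£177958 > £112557, so the tentative minimum tax is the binding amount.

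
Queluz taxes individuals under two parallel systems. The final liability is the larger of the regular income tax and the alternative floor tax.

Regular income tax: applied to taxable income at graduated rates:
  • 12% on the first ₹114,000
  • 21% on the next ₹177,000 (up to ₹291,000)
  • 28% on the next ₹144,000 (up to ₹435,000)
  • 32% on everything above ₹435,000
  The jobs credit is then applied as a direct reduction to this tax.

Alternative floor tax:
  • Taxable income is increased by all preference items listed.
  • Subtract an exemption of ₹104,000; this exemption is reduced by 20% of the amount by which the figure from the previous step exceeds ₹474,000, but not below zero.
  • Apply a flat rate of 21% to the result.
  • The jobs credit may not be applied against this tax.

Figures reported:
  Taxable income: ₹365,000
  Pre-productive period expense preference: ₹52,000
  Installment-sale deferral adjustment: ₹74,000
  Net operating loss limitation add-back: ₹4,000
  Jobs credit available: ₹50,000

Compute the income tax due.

₹82,992

Alternative floor tax:
  Adjusted income: ₹365,000 + ₹52,000 + ₹74,000 + ₹4,000 = ₹495,000
  Exemption: ₹104,000 − 20% × (₹495,000 − ₹474,000) = ₹104,000 − ₹4,200 = ₹99,800
  Base: ₹495,000 − ₹99,800 = ₹395,200
  ₹395,200 × 21% = ₹82,992

Regular income tax:
  ₹114,000 × 12% = ₹13,680
  ₹177,000 × 21% = ₹37,170
  ₹74,000 × 28% = ₹20,720
  → ₹71,570
  Less jobs credit ₹50,000 → ₹21,570

₹82,992 > ₹21,570, so the alternative floor tax is the binding amount.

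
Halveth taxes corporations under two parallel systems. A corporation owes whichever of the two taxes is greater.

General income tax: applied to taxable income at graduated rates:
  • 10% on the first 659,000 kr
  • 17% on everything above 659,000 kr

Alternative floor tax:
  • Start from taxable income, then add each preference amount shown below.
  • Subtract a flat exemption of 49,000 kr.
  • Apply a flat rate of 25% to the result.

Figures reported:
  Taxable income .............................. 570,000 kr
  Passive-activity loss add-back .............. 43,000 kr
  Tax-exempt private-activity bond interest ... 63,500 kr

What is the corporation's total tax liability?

156,875 kr

General income tax:
  570,000 kr × 10% = 57,000 kr

Alternative floor tax:
  Adjusted income: 570,000 kr + 43,000 kr + 63,500 kr = 676,500 kr
  Less exemption 49,000 kr → base 627,500 kr
  627,500 kr × 25% = 156,875 kr

156,875 kr > 57,000 kr, so the alternative floor tax is the binding amount.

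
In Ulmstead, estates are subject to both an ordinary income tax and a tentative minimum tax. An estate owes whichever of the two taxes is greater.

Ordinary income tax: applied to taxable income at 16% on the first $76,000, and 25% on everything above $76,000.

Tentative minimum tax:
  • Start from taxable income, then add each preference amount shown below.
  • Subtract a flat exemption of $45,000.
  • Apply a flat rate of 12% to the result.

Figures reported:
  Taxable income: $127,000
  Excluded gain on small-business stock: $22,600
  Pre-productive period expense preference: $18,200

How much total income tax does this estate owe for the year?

$24,910

Ordinary income tax:
  $76,000 × 16% = $12,160
  $51,000 × 25% = $12,750
  → $24,910

Tentative minimum tax:
  Adjusted income: $127,000 + $22,600 + $18,200 = $167,800
  Less exemption $45,000 → base $122,800
  $122,800 × 12% = $14,736

$24,910 > $14,736, so the ordinary income tax governs.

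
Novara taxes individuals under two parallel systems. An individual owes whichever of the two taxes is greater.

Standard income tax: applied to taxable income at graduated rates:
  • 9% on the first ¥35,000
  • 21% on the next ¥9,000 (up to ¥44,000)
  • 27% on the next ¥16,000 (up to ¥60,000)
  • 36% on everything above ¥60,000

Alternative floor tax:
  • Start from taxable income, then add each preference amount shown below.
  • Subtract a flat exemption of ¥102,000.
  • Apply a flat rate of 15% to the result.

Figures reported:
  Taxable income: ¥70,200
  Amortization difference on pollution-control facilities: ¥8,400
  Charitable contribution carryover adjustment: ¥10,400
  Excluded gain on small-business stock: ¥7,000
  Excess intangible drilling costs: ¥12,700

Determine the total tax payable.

¥13,032

Alternative floor tax:
  Adjusted income: ¥70,200 + ¥8,400 + ¥10,400 + ¥7,000 + ¥12,700 = ¥108,700
  Less exemption ¥102,000 → base ¥6,700
  ¥6,700 × 15% = ¥1,005

Standard income tax:
  ¥35,000 × 9% = ¥3,150
  ¥9,000 × 21% = ¥1,890
  ¥16,000 × 27% = ¥4,320
  ¥10,200 × 36% = ¥3,672
  → ¥13,032

¥13,032 > ¥1,005, so the standard income tax governs.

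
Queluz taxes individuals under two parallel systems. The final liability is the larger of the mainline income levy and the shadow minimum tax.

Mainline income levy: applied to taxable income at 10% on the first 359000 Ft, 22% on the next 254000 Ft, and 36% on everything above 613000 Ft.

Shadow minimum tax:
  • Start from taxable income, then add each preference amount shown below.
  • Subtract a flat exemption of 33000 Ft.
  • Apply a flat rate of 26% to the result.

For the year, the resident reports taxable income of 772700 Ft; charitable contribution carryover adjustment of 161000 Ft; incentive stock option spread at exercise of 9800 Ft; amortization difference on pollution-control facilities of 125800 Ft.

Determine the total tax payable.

269438 Ft

Shadow minimum tax:
  Adjusted income: 772700 Ft + 161000 Ft + 9800 Ft + 125800 Ft = 1069300 Ft
  Less exemption 33000 Ft → base 1036300 Ft
  1036300 Ft × 26% = 269438 Ft

Mainline income levy:
  359000 Ft × 10% = 35900 Ft
  254000 Ft × 22% = 55880 Ft
  159700 Ft × 36% = 57492 Ft
  → 149272 Ft

269438 Ft > 149272 Ft, so the shadow minimum tax is the binding amount.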